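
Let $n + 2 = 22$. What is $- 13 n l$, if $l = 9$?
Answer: $-2340$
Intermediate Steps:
$n = 20$ ($n = -2 + 22 = 20$)
$- 13 n l = \left(-13\right) 20 \cdot 9 = \left(-260\right) 9 = -2340$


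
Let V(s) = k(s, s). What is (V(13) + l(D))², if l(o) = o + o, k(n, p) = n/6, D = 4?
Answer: 3721/36 ≈ 103.36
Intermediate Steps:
k(n, p) = n/6 (k(n, p) = n*(⅙) = n/6)
V(s) = s/6
l(o) = 2*o
(V(13) + l(D))² = ((⅙)*13 + 2*4)² = (13/6 + 8)² = (61/6)² = 3721/36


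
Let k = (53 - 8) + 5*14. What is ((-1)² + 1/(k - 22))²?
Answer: 8836/8649 ≈ 1.0216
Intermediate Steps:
k = 115 (k = 45 + 70 = 115)
((-1)² + 1/(k - 22))² = ((-1)² + 1/(115 - 22))² = (1 + 1/93)² = (94/93)² = 8836/8649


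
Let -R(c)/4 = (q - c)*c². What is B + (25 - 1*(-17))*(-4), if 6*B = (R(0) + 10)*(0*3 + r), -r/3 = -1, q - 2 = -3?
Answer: -163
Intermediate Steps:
q = -1 (q = 2 - 3 = -1)
r = 3 (r = -3*(-1) = 3)
R(c) = -4*c²*(-1 - c) (R(c) = -4*(-1 - c)*c² = -4*c²*(-1 - c))
B = 5 (B = ((4*0²*(1 + 0) + 10)*(0*3 + 3))/6 = ((4*0*1 + 10)*(0 + 3))/6 = ((0 + 10)*3)/6 = (10*3)/6 = (⅙)*30 = 5)
B + (25 - 1*(-17))*(-4) = 5 + (25 - 1*(-17))*(-4) = 5 + (25 + 17)*(-4) = 5 + 42*(-4) = 5 - 168 = -163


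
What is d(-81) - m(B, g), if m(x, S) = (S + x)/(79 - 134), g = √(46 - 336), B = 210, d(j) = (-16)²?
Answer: 2858/11 + I*√290/55 ≈ 259.82 + 0.30963*I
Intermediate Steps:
d(j) = 256
g = I*√290 (g = √(-290) = I*√290 ≈ 17.029*I)
m(x, S) = -S/55 - x/55 (m(x, S) = (S + x)/(-55) = (S + x)*(-1/55) = -S/55 - x/55)
d(-81) - m(B, g) = 256 - (-I*√290/55 - 1/55*210) = 256 - (-I*√290/55 - 42/11) = 256 - (-42/11 - I*√290/55) = 256 + (42/11 + I*√290/55) = 2858/11 + I*√290/55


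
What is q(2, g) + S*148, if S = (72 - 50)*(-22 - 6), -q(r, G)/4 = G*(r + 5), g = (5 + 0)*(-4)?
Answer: -90608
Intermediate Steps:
g = -20 (g = 5*(-4) = -20)
q(r, G) = -4*G*(5 + r) (q(r, G) = -4*G*(r + 5) = -4*G*(5 + r))
S = -616 (S = 22*(-28) = -616)
q(2, g) + S*148 = -4*(-20)*(5 + 2) - 616*148 = -4*(-20)*7 - 91168 = 560 - 91168 = -90608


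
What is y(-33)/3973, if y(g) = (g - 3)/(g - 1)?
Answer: 18/67541 ≈ 0.00026650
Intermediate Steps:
y(g) = (-3 + g)/(-1 + g)
y(-33)/3973 = ((-3 - 33)/(-1 - 33))/3973 = (-36/(-34))*(1/3973) = -1/34*(-36)*(1/3973) = (18/17)*(1/3973) = 18/67541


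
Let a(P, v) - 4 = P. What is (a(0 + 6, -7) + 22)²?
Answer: 1024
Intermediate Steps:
a(P, v) = 4 + P
(a(0 + 6, -7) + 22)² = ((4 + (0 + 6)) + 22)² = ((4 + 6) + 22)² = (10 + 22)² = 32² = 1024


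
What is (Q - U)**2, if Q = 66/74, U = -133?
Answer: 24542116/1369 ≈ 17927.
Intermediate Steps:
Q = 33/37 (Q = 66*(1/74) = 33/37 ≈ 0.89189)
(Q - U)**2 = (33/37 - 1*(-133))**2 = (33/37 + 133)**2 = (4954/37)**2 = 24542116/1369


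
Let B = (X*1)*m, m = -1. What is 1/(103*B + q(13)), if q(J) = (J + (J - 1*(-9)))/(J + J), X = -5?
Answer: 26/13425 ≈ 0.0019367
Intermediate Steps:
q(J) = (9 + 2*J)/(2*J) (q(J) = (J + (J + 9))/((2*J)) = (J + (9 + J))*(1/(2*J)) = (9 + 2*J)*(1/(2*J)) = (9 + 2*J)/(2*J))
B = 5 (B = -5*1*(-1) = -5*(-1) = 5)
1/(103*B + q(13)) = 1/(103*5 + (9/2 + 13)/13) = 1/(515 + (1/13)*(35/2)) = 1/(515 + 35/26) = 1/(13425/26) = 26/13425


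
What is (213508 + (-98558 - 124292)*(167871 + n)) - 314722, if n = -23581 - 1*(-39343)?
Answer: -40922715264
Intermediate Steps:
n = 15762 (n = -23581 + 39343 = 15762)
(213508 + (-98558 - 124292)*(167871 + n)) - 314722 = (213508 + (-98558 - 124292)*(167871 + 15762)) - 314722 = (213508 - 222850*183633) - 314722 = (213508 - 40922614050) - 314722 = -40922400542 - 314722 = -40922715264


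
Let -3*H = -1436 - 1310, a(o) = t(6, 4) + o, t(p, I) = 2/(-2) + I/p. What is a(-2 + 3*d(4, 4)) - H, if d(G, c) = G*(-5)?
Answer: -2933/3 ≈ -977.67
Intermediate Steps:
d(G, c) = -5*G
t(p, I) = -1 + I/p (t(p, I) = 2*(-1/2) + I/p = -1 + I/p)
a(o) = -1/3 + o (a(o) = (4 - 1*6)/6 + o = (4 - 6)/6 + o = (1/6)*(-2) + o = -1/3 + o)
H = 2746/3 (H = -(-1436 - 1310)/3 = -1/3*(-2746) = 2746/3 ≈ 915.33)
a(-2 + 3*d(4, 4)) - H = (-1/3 + (-2 + 3*(-5*4))) - 1*2746/3 = (-1/3 + (-2 + 3*(-20))) - 2746/3 = (-1/3 + (-2 - 60)) - 2746/3 = (-1/3 - 62) - 2746/3 = -187/3 - 2746/3 = -2933/3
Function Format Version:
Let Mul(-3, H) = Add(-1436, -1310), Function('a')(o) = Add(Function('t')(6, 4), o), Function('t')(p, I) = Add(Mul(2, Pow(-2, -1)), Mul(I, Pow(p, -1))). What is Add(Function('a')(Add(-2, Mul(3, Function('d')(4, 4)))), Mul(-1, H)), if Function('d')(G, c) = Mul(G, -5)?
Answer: Rational(-2933, 3) ≈ -977.67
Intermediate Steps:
Function('d')(G, c) = Mul(-5, G)
Function('t')(p, I) = Add(-1, Mul(I, Pow(p, -1))) (Function('t')(p, I) = Add(Mul(2, Rational(-1, 2)), Mul(I, Pow(p, -1))) = Add(-1, Mul(I, Pow(p, -1))))
Function('a')(o) = Add(Rational(-1, 3), o) (Function('a')(o) = Add(Mul(Pow(6, -1), Add(4, Mul(-1, 6))), o) = Add(Mul(Rational(1, 6), Add(4, -6)), o) = Add(Mul(Rational(1, 6), -2), o) = Add(Rational(-1, 3), o))
H = Rational(2746, 3) (H = Mul(Rational(-1, 3), Add(-1436, -1310)) = Mul(Rational(-1, 3), -2746) = Rational(2746, 3) ≈ 915.33)
Add(Function('a')(Add(-2, Mul(3, Function('d')(4, 4)))), Mul(-1, H)) = Add(Add(Rational(-1, 3), Add(-2, Mul(3, Mul(-5, 4)))), Mul(-1, Rational(2746, 3))) = Add(Add(Rational(-1, 3), Add(-2, Mul(3, -20))), Rational(-2746, 3)) = Add(Add(Rational(-1, 3), Add(-2, -60)), Rational(-2746, 3)) = Add(Add(Rational(-1, 3), -62), Rational(-2746, 3)) = Add(Rational(-187, 3), Rational(-2746, 3)) = Rational(-2933, 3)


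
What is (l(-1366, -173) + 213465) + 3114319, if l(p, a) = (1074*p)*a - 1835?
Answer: 257131481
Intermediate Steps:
l(p, a) = -1835 + 1074*a*p (l(p, a) = 1074*a*p - 1835 = -1835 + 1074*a*p)
(l(-1366, -173) + 213465) + 3114319 = ((-1835 + 1074*(-173)*(-1366)) + 213465) + 3114319 = ((-1835 + 253805532) + 213465) + 3114319 = (253803697 + 213465) + 3114319 = 254017162 + 3114319 = 257131481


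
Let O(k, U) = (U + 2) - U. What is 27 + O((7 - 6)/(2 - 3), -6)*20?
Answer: 67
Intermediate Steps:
O(k, U) = 2 (O(k, U) = (2 + U) - U = 2)
27 + O((7 - 6)/(2 - 3), -6)*20 = 27 + 2*20 = 27 + 40 = 67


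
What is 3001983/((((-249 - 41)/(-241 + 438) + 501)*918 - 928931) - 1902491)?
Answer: -591390651/467452508 ≈ -1.2651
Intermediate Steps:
3001983/((((-249 - 41)/(-241 + 438) + 501)*918 - 928931) - 1902491) = 3001983/(((-290/197 + 501)*918 - 928931) - 1902491) = 3001983/(((98407/197)*918 - 928931) - 1902491) = 3001983/((90337626/197 - 928931) - 1902491) = 3001983/(-92661781/197 - 1902491) = 3001983/(-467452508/197) = 3001983*(-197/467452508) = -591390651/467452508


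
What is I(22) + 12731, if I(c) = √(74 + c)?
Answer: 12731 + 4*√6 ≈ 12741.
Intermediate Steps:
I(22) + 12731 = √(74 + 22) + 12731 = √96 + 12731 = 4*√6 + 12731 = 12731 + 4*√6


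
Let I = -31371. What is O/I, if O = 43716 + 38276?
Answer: -81992/31371 ≈ -2.6136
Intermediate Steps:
O = 81992
O/I = 81992/(-31371) = 81992*(-1/31371) = -81992/31371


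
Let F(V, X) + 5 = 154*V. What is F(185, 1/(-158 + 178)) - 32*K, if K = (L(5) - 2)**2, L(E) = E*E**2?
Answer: -455643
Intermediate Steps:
F(V, X) = -5 + 154*V
L(E) = E**3
K = 15129 (K = (5**3 - 2)**2 = (125 - 2)**2 = 123**2 = 15129)
F(185, 1/(-158 + 178)) - 32*K = (-5 + 154*185) - 32*15129 = (-5 + 28490) - 484128 = 28485 - 484128 = -455643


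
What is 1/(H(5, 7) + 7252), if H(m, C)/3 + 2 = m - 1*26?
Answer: 1/7183 ≈ 0.00013922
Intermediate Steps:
H(m, C) = -84 + 3*m (H(m, C) = -6 + 3*(m - 1*26) = -6 + 3*(m - 26) = -6 + 3*(-26 + m) = -6 + (-78 + 3*m) = -84 + 3*m)
1/(H(5, 7) + 7252) = 1/((-84 + 3*5) + 7252) = 1/((-84 + 15) + 7252) = 1/(-69 + 7252) = 1/7183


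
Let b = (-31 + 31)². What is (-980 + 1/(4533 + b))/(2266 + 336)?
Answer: -4442339/11794866 ≈ -0.37663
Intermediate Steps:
b = 0 (b = 0² = 0)
(-980 + 1/(4533 + b))/(2266 + 336) = (-980 + 1/(4533 + 0))/(2266 + 336) = (-980 + 1/4533)/2602 = (-980 + 1/4533)*(1/2602) = -4442339/4533*1/2602 = -4442339/11794866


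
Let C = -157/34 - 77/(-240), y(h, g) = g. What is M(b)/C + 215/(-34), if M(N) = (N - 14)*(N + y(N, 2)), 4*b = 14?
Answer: 4241915/596054 ≈ 7.1167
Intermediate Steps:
b = 7/2 (b = (¼)*14 = 7/2 ≈ 3.5000)
C = -17531/4080 (C = -157*1/34 - 77*(-1/240) = -157/34 + 77/240 = -17531/4080 ≈ -4.2968)
M(N) = (-14 + N)*(2 + N) (M(N) = (N - 14)*(N + 2) = (-14 + N)*(2 + N))
M(b)/C + 215/(-34) = (-28 + (7/2)² - 12*7/2)/(-17531/4080) + 215/(-34) = (-28 + 49/4 - 42)*(-4080/17531) + 215*(-1/34) = -231/4*(-4080/17531) - 215/34 = 235620/17531 - 215/34 = 4241915/596054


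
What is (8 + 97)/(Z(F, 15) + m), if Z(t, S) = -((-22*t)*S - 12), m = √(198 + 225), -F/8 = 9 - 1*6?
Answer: -92260/6948449 - 35*√47/6948449 ≈ -0.013312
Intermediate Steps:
F = -24 (F = -8*(9 - 1*6) = -8*(9 - 6) = -8*3 = -24)
m = 3*√47 (m = √423 = 3*√47 ≈ 20.567)
Z(t, S) = 12 + 22*S*t (Z(t, S) = -(-22*S*t - 12) = -(-12 - 22*S*t) = 12 + 22*S*t)
(8 + 97)/(Z(F, 15) + m) = (8 + 97)/((12 + 22*15*(-24)) + 3*√47) = 105/((12 - 7920) + 3*√47) = 105/(-7908 + 3*√47)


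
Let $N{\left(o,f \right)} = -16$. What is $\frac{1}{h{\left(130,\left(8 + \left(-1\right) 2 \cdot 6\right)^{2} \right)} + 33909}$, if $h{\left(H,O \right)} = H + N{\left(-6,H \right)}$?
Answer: $\frac{1}{34023} \approx 2.9392 \cdot 10^{-5}$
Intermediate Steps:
$h{\left(H,O \right)} = -16 + H$ ($h{\left(H,O \right)} = H - 16 = -16 + H$)
$\frac{1}{h{\left(130,\left(8 + \left(-1\right) 2 \cdot 6\right)^{2} \right)} + 33909} = \frac{1}{\left(-16 + 130\right) + 33909} = \frac{1}{114 + 33909} = \frac{1}{34023}$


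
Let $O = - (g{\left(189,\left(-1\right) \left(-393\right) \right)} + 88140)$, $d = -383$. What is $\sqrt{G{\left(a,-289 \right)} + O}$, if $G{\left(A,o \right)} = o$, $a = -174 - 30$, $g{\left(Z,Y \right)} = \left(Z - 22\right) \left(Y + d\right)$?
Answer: $3 i \sqrt{10011} \approx 300.17 i$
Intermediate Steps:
$g{\left(Z,Y \right)} = \left(-383 + Y\right) \left(-22 + Z\right)$ ($g{\left(Z,Y \right)} = \left(Z - 22\right) \left(Y - 383\right) = \left(-22 + Z\right) \left(-383 + Y\right) = \left(-383 + Y\right) \left(-22 + Z\right)$)
$a = -204$
$O = -89810$ ($O = - (\left(8426 - 72387 - 22 \left(\left(-1\right) \left(-393\right)\right) + \left(-1\right) \left(-393\right) 189\right) + 88140) = - (\left(8426 - 72387 - 8646 + 393 \cdot 189\right) + 88140) = - (\left(8426 - 72387 - 8646 + 74277\right) + 88140) = - (1670 + 88140) = \left(-1\right) 89810 = -89810$)
$\sqrt{G{\left(a,-289 \right)} + O} = \sqrt{-289 - 89810} = \sqrt{-90099} = 3 i \sqrt{10011}$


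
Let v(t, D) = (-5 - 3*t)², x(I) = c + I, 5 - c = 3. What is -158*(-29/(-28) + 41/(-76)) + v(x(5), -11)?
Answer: 79480/133 ≈ 597.59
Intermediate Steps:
c = 2 (c = 5 - 1*3 = 5 - 3 = 2)
x(I) = 2 + I
-158*(-29/(-28) + 41/(-76)) + v(x(5), -11) = -158*(-29/(-28) + 41/(-76)) + (5 + 3*(2 + 5))² = -158*(-29*(-1/28) + 41*(-1/76)) + (5 + 3*7)² = -158*(29/28 - 41/76) + (5 + 21)² = -158*66/133 + 26² = -10428/133 + 676 = 79480/133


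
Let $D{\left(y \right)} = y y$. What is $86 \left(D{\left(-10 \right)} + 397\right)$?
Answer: $42742$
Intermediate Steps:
$D{\left(y \right)} = y^{2}$
$86 \left(D{\left(-10 \right)} + 397\right) = 86 \left(\left(-10\right)^{2} + 397\right) = 86 \left(100 + 397\right) = 86 \cdot 497 = 42742$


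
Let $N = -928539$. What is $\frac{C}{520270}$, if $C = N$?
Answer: $- \frac{928539}{520270} \approx -1.7847$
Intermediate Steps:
$C = -928539$
$\frac{C}{520270} = - \frac{928539}{520270}$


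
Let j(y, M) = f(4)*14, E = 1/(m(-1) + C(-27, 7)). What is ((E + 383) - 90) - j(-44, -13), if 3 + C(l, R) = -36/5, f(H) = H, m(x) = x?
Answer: 13267/56 ≈ 236.91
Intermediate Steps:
C(l, R) = -51/5 (C(l, R) = -3 - 36/5 = -51/5)
E = -5/56 (E = 1/(-1 - 51/5) = 1/(-56/5) = -5/56 ≈ -0.089286)
j(y, M) = 56 (j(y, M) = 4*14 = 56)
((E + 383) - 90) - j(-44, -13) = ((-5/56 + 383) - 90) - 1*56 = (21443/56 - 90) - 56 = 16403/56 - 56 = 13267/56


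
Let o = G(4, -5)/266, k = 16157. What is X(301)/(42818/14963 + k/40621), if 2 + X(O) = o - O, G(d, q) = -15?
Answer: -2333216695719/25093517474 ≈ -92.981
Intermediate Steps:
o = -15/266 ≈ -0.056391
X(O) = -547/266 - O (X(O) = -2 + (-15/266 - O) = -547/266 - O)
X(301)/(42818/14963 + k/40621) = (-547/266 - 1*301)/(42818/14963 + 16157/40621) = (-547/266 - 301)/(42818*(1/14963) + 16157*(1/40621)) = -80613/(266*(42818/14963 + 16157/40621)) = -80613/(266*1981067169/607812023) = -80613/266*607812023/1981067169 = -2333216695719/25093517474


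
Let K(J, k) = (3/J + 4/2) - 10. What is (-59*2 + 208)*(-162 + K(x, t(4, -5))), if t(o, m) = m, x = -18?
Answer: -15315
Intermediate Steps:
K(J, k) = -8 + 3/J (K(J, k) = (3/J + 4*(½)) - 10 = (3/J + 2) - 10 = (2 + 3/J) - 10 = -8 + 3/J)
(-59*2 + 208)*(-162 + K(x, t(4, -5))) = (-59*2 + 208)*(-162 + (-8 + 3/(-18))) = (-118 + 208)*(-162 + (-8 + 3*(-1/18))) = 90*(-162 + (-8 - ⅙)) = 90*(-162 - 49/6) = 90*(-1021/6) = -15315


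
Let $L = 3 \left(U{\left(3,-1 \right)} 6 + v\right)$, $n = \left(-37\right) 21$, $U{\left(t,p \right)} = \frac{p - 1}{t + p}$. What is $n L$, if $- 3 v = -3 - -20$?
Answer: $27195$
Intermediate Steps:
$U{\left(t,p \right)} = \frac{-1 + p}{p + t}$
$v = - \frac{17}{3}$ ($v = - \frac{-3 - -20}{3} = - \frac{-3 + 20}{3} = \left(- \frac{1}{3}\right) 17 = - \frac{17}{3} \approx -5.6667$)
$n = -777$
$L = -35$ ($L = 3 \left(\frac{-1 - 1}{-1 + 3} \cdot 6 - \frac{17}{3}\right) = 3 \left(\frac{1}{2} \left(-2\right) 6 - \frac{17}{3}\right) = 3 \left(\left(-1\right) 6 - \frac{17}{3}\right) = 3 \left(-6 - \frac{17}{3}\right) = 3 \left(- \frac{35}{3}\right) = -35$)
$n L = \left(-777\right) \left(-35\right) = 27195$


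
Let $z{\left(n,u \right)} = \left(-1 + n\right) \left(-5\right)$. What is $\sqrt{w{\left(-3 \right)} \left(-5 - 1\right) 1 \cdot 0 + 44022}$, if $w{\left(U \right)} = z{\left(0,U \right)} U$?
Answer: $\sqrt{44022} \approx 209.81$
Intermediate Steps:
$z{\left(n,u \right)} = 5 - 5 n$
$w{\left(U \right)} = 5 U$ ($w{\left(U \right)} = \left(5 - 0\right) U = \left(5 + 0\right) U = 5 U$)
$\sqrt{w{\left(-3 \right)} \left(-5 - 1\right) 1 \cdot 0 + 44022} = \sqrt{5 \left(-3\right) \left(-5 - 1\right) 1 \cdot 0 + 44022} = \sqrt{- 15 \left(\left(-6\right) 1\right) 0 + 44022} = \sqrt{\left(-15\right) \left(-6\right) 0 + 44022} = \sqrt{90 \cdot 0 + 44022} = \sqrt{0 + 44022} = \sqrt{44022}$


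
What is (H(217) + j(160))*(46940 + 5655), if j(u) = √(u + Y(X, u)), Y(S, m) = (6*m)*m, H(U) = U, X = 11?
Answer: 11413115 + 6521780*√10 ≈ 3.2037e+7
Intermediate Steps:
Y(S, m) = 6*m²
j(u) = √(u + 6*u²)
(H(217) + j(160))*(46940 + 5655) = (217 + √(160*(1 + 6*160)))*(46940 + 5655) = (217 + √(160*(1 + 960)))*52595 = (217 + √(160*961))*52595 = (217 + √153760)*52595 = (217 + 124*√10)*52595 = 11413115 + 6521780*√10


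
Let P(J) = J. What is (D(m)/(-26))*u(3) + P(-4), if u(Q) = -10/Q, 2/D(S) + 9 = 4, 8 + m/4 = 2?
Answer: -158/39 ≈ -4.0513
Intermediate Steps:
m = -24 (m = -32 + 4*2 = -32 + 8 = -24)
D(S) = -⅖ (D(S) = 2/(-9 + 4) = 2/(-5) = 2*(-⅕) = -⅖)
(D(m)/(-26))*u(3) + P(-4) = (-⅖/(-26))*(-10/3) - 4 = (-⅖*(-1/26))*(-10*⅓) - 4 = (1/65)*(-10/3) - 4 = -2/39 - 4 = -158/39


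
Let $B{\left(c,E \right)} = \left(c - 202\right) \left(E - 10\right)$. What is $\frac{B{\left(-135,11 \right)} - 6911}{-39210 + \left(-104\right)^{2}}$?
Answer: $\frac{3624}{14197} \approx 0.25527$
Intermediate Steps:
$B{\left(c,E \right)} = \left(-202 + c\right) \left(-10 + E\right)$
$\frac{B{\left(-135,11 \right)} - 6911}{-39210 + \left(-104\right)^{2}} = \frac{\left(2020 - 2222 - -1350 + 11 \left(-135\right)\right) - 6911}{-39210 + \left(-104\right)^{2}} = \frac{\left(2020 - 2222 + 1350 - 1485\right) - 6911}{-39210 + 10816} = \frac{-337 - 6911}{-28394} = \left(-7248\right) \left(- \frac{1}{28394}\right) = \frac{3624}{14197}$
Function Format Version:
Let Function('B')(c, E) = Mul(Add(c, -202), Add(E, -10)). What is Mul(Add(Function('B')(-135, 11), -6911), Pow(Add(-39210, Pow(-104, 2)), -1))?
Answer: Rational(3624, 14197) ≈ 0.25527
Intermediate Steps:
Function('B')(c, E) = Mul(Add(-202, c), Add(-10, E))
Mul(Add(Function('B')(-135, 11), -6911), Pow(Add(-39210, Pow(-104, 2)), -1)) = Mul(Add(Add(2020, Mul(-202, 11), Mul(-10, -135), Mul(11, -135)), -6911), Pow(Add(-39210, Pow(-104, 2)), -1)) = Mul(Add(Add(2020, -2222, 1350, -1485), -6911), Pow(Add(-39210, 10816), -1)) = Mul(Add(-337, -6911), Pow(-28394, -1)) = Mul(-7248, Rational(-1, 28394)) = Rational(3624, 14197)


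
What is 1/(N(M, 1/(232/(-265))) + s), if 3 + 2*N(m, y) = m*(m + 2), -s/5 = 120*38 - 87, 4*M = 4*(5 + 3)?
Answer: -2/44653 ≈ -4.4790e-5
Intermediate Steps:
M = 8 (M = (4*(5 + 3))/4 = (4*8)/4 = (¼)*32 = 8)
s = -22365 (s = -5*(120*38 - 87) = -5*(4560 - 87) = -5*4473 = -22365)
N(m, y) = -3/2 + m*(2 + m)/2 (N(m, y) = -3/2 + (m*(m + 2))/2 = -3/2 + (m*(2 + m))/2 = -3/2 + m*(2 + m)/2)
1/(N(M, 1/(232/(-265))) + s) = 1/((-3/2 + 8 + (½)*8²) - 22365) = 1/((-3/2 + 8 + (½)*64) - 22365) = 1/((-3/2 + 8 + 32) - 22365) = 1/(77/2 - 22365) = 1/(-44653/2) = -2/44653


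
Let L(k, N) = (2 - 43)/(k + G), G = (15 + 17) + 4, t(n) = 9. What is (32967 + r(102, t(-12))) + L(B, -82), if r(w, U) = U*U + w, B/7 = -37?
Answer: 7392491/223 ≈ 33150.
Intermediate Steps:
B = -259 (B = 7*(-37) = -259)
G = 36 (G = 32 + 4 = 36)
L(k, N) = -41/(36 + k) (L(k, N) = (2 - 43)/(k + 36) = -41/(36 + k))
r(w, U) = w + U² (r(w, U) = U² + w = w + U²)
(32967 + r(102, t(-12))) + L(B, -82) = (32967 + (102 + 9²)) - 41/(36 - 259) = (32967 + (102 + 81)) - 41/(-223) = (32967 + 183) - 41*(-1/223) = 33150 + 41/223 = 7392491/223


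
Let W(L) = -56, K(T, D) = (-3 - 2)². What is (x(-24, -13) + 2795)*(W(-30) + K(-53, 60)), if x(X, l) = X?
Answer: -85901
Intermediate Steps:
K(T, D) = 25 (K(T, D) = (-5)² = 25)
(x(-24, -13) + 2795)*(W(-30) + K(-53, 60)) = (-24 + 2795)*(-56 + 25) = 2771*(-31) = -85901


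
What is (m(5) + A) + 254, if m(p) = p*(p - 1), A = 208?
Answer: 482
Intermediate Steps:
m(p) = p*(-1 + p)
(m(5) + A) + 254 = (5*(-1 + 5) + 208) + 254 = (5*4 + 208) + 254 = (20 + 208) + 254 = 228 + 254 = 482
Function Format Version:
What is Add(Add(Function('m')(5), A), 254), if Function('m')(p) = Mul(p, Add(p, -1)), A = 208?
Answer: 482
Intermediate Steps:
Function('m')(p) = Mul(p, Add(-1, p))
Add(Add(Function('m')(5), A), 254) = Add(Add(Mul(5, Add(-1, 5)), 208), 254) = Add(Add(Mul(5, 4), 208), 254) = Add(Add(20, 208), 254) = Add(228, 254) = 482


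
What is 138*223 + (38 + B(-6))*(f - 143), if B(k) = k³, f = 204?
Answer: 19916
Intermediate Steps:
138*223 + (38 + B(-6))*(f - 143) = 138*223 + (38 + (-6)³)*(204 - 143) = 30774 + (38 - 216)*61 = 30774 - 178*61 = 30774 - 10858 = 19916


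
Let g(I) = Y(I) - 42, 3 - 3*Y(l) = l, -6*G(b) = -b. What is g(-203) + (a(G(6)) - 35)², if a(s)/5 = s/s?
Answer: 2780/3 ≈ 926.67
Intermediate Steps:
G(b) = b/6 (G(b) = -(-1)*b/6 = b/6)
a(s) = 5 (a(s) = 5*(s/s) = 5*1 = 5)
Y(l) = 1 - l/3
g(I) = -41 - I/3 (g(I) = (1 - I/3) - 42 = -41 - I/3)
g(-203) + (a(G(6)) - 35)² = (-41 - ⅓*(-203)) + (5 - 35)² = (-41 + 203/3) + (-30)² = 80/3 + 900 = 2780/3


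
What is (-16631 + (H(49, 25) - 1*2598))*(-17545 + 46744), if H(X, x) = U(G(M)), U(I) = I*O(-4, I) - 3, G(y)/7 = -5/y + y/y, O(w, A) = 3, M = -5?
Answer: -560328810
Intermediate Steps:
G(y) = 7 - 35/y (G(y) = 7*(-5/y + y/y) = 7*(-5/y + 1) = 7*(1 - 5/y) = 7 - 35/y)
U(I) = -3 + 3*I (U(I) = I*3 - 3 = 3*I - 3 = -3 + 3*I)
H(X, x) = 39 (H(X, x) = -3 + 3*(7 - 35/(-5)) = -3 + 3*(7 - 35*(-⅕)) = -3 + 3*(7 + 7) = -3 + 3*14 = -3 + 42 = 39)
(-16631 + (H(49, 25) - 1*2598))*(-17545 + 46744) = (-16631 + (39 - 1*2598))*(-17545 + 46744) = (-16631 + (39 - 2598))*29199 = (-16631 - 2559)*29199 = -19190*29199 = -560328810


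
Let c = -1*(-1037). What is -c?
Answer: -1037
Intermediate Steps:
c = 1037
-c = -1*1037 = -1037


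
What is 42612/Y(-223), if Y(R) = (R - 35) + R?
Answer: -42612/481 ≈ -88.590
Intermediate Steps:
Y(R) = -35 + 2*R (Y(R) = (-35 + R) + R = -35 + 2*R)
42612/Y(-223) = 42612/(-35 + 2*(-223)) = 42612/(-35 - 446) = 42612/(-481) = 42612*(-1/481) = -42612/481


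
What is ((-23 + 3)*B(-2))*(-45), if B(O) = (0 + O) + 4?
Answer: 1800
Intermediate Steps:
B(O) = 4 + O (B(O) = O + 4 = 4 + O)
((-23 + 3)*B(-2))*(-45) = ((-23 + 3)*(4 - 2))*(-45) = -20*2*(-45) = -40*(-45) = 1800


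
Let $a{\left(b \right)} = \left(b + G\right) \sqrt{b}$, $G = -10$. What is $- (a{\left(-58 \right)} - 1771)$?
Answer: $1771 + 68 i \sqrt{58} \approx 1771.0 + 517.87 i$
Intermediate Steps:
$a{\left(b \right)} = \sqrt{b} \left(-10 + b\right)$ ($a{\left(b \right)} = \left(b - 10\right) \sqrt{b} = \left(-10 + b\right) \sqrt{b} = \sqrt{b} \left(-10 + b\right)$)
$- (a{\left(-58 \right)} - 1771) = - (\sqrt{-58} \left(-10 - 58\right) - 1771) = - (i \sqrt{58} \left(-68\right) - 1771) = - (- 68 i \sqrt{58} - 1771) = - (-1771 - 68 i \sqrt{58}) = 1771 + 68 i \sqrt{58}$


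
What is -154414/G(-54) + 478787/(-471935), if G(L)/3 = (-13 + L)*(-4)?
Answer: -36629157919/189717870 ≈ -193.07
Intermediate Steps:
G(L) = 156 - 12*L (G(L) = 3*((-13 + L)*(-4)) = 3*(52 - 4*L) = 156 - 12*L)
-154414/G(-54) + 478787/(-471935) = -154414/(156 - 12*(-54)) + 478787/(-471935) = -154414/(156 + 648) + 478787*(-1/471935) = -154414/804 - 478787/471935 = -154414*1/804 - 478787/471935 = -77207/402 - 478787/471935 = -36629157919/189717870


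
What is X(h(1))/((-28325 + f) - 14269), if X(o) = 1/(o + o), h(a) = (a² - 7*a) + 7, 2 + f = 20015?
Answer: -1/45162 ≈ -2.2143e-5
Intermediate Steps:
f = 20013 (f = -2 + 20015 = 20013)
h(a) = 7 + a² - 7*a
X(o) = 1/(2*o)
X(h(1))/((-28325 + f) - 14269) = (1/(2*(7 + 1² - 7*1)))/((-28325 + 20013) - 14269) = (1/(2*(7 + 1 - 7)))/(-8312 - 14269) = ((½)/1)/(-22581) = ((½)*1)*(-1/22581) = (½)*(-1/22581) = -1/45162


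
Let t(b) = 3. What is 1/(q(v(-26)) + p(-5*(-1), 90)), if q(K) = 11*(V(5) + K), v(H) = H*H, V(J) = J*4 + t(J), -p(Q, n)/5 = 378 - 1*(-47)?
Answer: 1/5564 ≈ 0.00017973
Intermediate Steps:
p(Q, n) = -2125 (p(Q, n) = -5*(378 - 1*(-47)) = -5*(378 + 47) = -5*425 = -2125)
V(J) = 3 + 4*J (V(J) = J*4 + 3 = 4*J + 3 = 3 + 4*J)
v(H) = H²
q(K) = 253 + 11*K (q(K) = 11*((3 + 4*5) + K) = 11*((3 + 20) + K) = 11*(23 + K) = 253 + 11*K)
1/(q(v(-26)) + p(-5*(-1), 90)) = 1/((253 + 11*(-26)²) - 2125) = 1/((253 + 11*676) - 2125) = 1/((253 + 7436) - 2125) = 1/(7689 - 2125) = 1/5564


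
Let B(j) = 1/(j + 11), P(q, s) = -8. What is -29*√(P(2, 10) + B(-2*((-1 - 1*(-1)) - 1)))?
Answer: -29*I*√1339/13 ≈ -81.629*I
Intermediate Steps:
B(j) = 1/(11 + j)
-29*√(P(2, 10) + B(-2*((-1 - 1*(-1)) - 1))) = -29*√(-8 + 1/(11 - 2*((-1 - 1*(-1)) - 1))) = -29*√(-8 + 1/(11 - 2*((-1 + 1) - 1))) = -29*√(-8 + 1/(11 - 2*(0 - 1))) = -29*√(-8 + 1/(11 - 2*(-1))) = -29*√(-8 + 1/(11 + 2)) = -29*√(-8 + 1/13) = -29*I*√1339/13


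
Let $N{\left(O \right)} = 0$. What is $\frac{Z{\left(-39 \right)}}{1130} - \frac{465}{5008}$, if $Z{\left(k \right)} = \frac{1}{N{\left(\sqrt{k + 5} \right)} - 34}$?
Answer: $- \frac{4467577}{48101840} \approx -0.092878$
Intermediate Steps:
$Z{\left(k \right)} = - \frac{1}{34}$ ($Z{\left(k \right)} = \frac{1}{0 - 34} = \frac{1}{-34} = - \frac{1}{34}$)
$\frac{Z{\left(-39 \right)}}{1130} - \frac{465}{5008} = - \frac{1}{34 \cdot 1130} - \frac{465}{5008} = \left(- \frac{1}{34}\right) \frac{1}{1130} - \frac{465}{5008} = - \frac{1}{38420} - \frac{465}{5008} = - \frac{4467577}{48101840}$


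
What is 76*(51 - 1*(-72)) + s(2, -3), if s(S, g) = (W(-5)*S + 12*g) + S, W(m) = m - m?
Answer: 9314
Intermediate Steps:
W(m) = 0
s(S, g) = S + 12*g (s(S, g) = (0*S + 12*g) + S = (0 + 12*g) + S = 12*g + S = S + 12*g)
76*(51 - 1*(-72)) + s(2, -3) = 76*(51 - 1*(-72)) + (2 + 12*(-3)) = 76*(51 + 72) + (2 - 36) = 76*123 - 34 = 9348 - 34 = 9314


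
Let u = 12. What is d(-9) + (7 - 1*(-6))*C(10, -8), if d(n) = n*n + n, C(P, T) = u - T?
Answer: 332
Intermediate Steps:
C(P, T) = 12 - T
d(n) = n + n² (d(n) = n² + n = n + n²)
d(-9) + (7 - 1*(-6))*C(10, -8) = -9*(1 - 9) + (7 - 1*(-6))*(12 - 1*(-8)) = -9*(-8) + (7 + 6)*(12 + 8) = 72 + 13*20 = 72 + 260 = 332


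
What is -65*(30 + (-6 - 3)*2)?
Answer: -780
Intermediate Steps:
-65*(30 + (-6 - 3)*2) = -65*(30 - 9*2) = -65*(30 - 18) = -65*12 = -780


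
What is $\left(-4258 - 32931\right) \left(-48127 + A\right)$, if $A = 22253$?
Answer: $962228186$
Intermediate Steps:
$\left(-4258 - 32931\right) \left(-48127 + A\right) = \left(-4258 - 32931\right) \left(-48127 + 22253\right) = \left(-37189\right) \left(-25874\right) = 962228186$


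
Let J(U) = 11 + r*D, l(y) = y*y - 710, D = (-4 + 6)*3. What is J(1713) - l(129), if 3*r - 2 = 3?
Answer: -15910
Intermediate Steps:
r = 5/3 (r = ⅔ + (⅓)*3 = ⅔ + 1 = 5/3 ≈ 1.6667)
D = 6 (D = 2*3 = 6)
l(y) = -710 + y² (l(y) = y² - 710 = -710 + y²)
J(U) = 21 (J(U) = 11 + (5/3)*6 = 11 + 10 = 21)
J(1713) - l(129) = 21 - (-710 + 129²) = 21 - (-710 + 16641) = 21 - 1*15931 = 21 - 15931 = -15910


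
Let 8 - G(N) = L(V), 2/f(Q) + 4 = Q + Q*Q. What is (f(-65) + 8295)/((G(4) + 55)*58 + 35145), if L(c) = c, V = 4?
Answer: 17237011/80142226 ≈ 0.21508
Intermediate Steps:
f(Q) = 2/(-4 + Q + Q**2) (f(Q) = 2/(-4 + (Q + Q*Q)) = 2/(-4 + (Q + Q**2)) = 2/(-4 + Q + Q**2))
G(N) = 4 (G(N) = 8 - 1*4 = 8 - 4 = 4)
(f(-65) + 8295)/((G(4) + 55)*58 + 35145) = (2/(-4 - 65 + (-65)**2) + 8295)/((4 + 55)*58 + 35145) = (2/(-4 - 65 + 4225) + 8295)/(59*58 + 35145) = (2/4156 + 8295)/(3422 + 35145) = (2*(1/4156) + 8295)/38567 = (1/2078 + 8295)*(1/38567) = (17237011/2078)*(1/38567) = 17237011/80142226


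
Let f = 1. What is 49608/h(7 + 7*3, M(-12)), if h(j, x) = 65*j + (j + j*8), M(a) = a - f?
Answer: 6201/259 ≈ 23.942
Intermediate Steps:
M(a) = -1 + a (M(a) = a - 1*1 = a - 1 = -1 + a)
h(j, x) = 74*j (h(j, x) = 65*j + (j + 8*j) = 65*j + 9*j = 74*j)
49608/h(7 + 7*3, M(-12)) = 49608/((74*(7 + 7*3))) = 49608/((74*(7 + 21))) = 49608/((74*28)) = 49608/2072 = 49608*(1/2072) = 6201/259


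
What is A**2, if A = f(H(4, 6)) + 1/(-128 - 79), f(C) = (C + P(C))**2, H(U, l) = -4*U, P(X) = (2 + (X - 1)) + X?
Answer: 209088536644/42849 ≈ 4.8797e+6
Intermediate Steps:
P(X) = 1 + 2*X (P(X) = (2 + (-1 + X)) + X = (1 + X) + X = 1 + 2*X)
f(C) = (1 + 3*C)**2 (f(C) = (C + (1 + 2*C))**2 = (1 + 3*C)**2)
A = 457262/207 (A = (1 + 3*(-4*4))**2 + 1/(-128 - 79) = (1 + 3*(-16))**2 + 1/(-207) = (1 - 48)**2 - 1/207 = (-47)**2 - 1/207 = 2209 - 1/207 = 457262/207 ≈ 2209.0)
A**2 = (457262/207)**2 = 209088536644/42849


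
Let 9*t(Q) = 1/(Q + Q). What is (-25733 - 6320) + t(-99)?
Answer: -57118447/1782 ≈ -32053.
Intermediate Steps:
t(Q) = 1/(18*Q) (t(Q) = 1/(9*(Q + Q)) = 1/(9*((2*Q))) = (1/(2*Q))/9 = 1/(18*Q))
(-25733 - 6320) + t(-99) = (-25733 - 6320) + (1/18)/(-99) = -32053 + (1/18)*(-1/99) = -32053 - 1/1782 = -57118447/1782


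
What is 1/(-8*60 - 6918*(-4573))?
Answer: 1/33831054 ≈ 2.9559e-8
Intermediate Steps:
1/(-8*60 - 6918*(-4573)) = -1/4573/(-480 - 6918) = -1/4573/(-7398) = -1/7398*(-1/4573) = 1/33831054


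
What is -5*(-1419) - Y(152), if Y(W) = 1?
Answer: 7094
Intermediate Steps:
-5*(-1419) - Y(152) = -5*(-1419) - 1*1 = 7095 - 1 = 7094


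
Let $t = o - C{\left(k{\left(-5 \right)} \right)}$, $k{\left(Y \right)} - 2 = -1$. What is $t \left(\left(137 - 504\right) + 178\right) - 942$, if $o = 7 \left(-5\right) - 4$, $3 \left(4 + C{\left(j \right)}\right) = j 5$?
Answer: $5988$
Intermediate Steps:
$k{\left(Y \right)} = 1$ ($k{\left(Y \right)} = 2 - 1 = 1$)
$C{\left(j \right)} = -4 + \frac{5 j}{3}$ ($C{\left(j \right)} = -4 + \frac{j 5}{3} = -4 + \frac{5 j}{3}$)
$o = -39$ ($o = -35 - 4 = -39$)
$t = - \frac{110}{3}$ ($t = -39 - \left(-4 + \frac{5}{3} \cdot 1\right) = -39 - \left(-4 + \frac{5}{3}\right) = -39 - - \frac{7}{3} = -39 + \frac{7}{3} = - \frac{110}{3} \approx -36.667$)
$t \left(\left(137 - 504\right) + 178\right) - 942 = - \frac{110 \left(\left(137 - 504\right) + 178\right)}{3} - 942 = - \frac{110 \left(-367 + 178\right)}{3} - 942 = \left(- \frac{110}{3}\right) \left(-189\right) - 942 = 6930 - 942 = 5988$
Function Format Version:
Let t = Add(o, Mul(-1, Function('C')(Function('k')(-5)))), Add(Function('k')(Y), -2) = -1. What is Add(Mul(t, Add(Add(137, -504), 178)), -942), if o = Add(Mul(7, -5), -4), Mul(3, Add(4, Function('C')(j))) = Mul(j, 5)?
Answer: 5988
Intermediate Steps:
Function('k')(Y) = 1 (Function('k')(Y) = Add(2, -1) = 1)
Function('C')(j) = Add(-4, Mul(Rational(5, 3), j)) (Function('C')(j) = Add(-4, Mul(Rational(1, 3), Mul(j, 5))) = Add(-4, Mul(Rational(1, 3), Mul(5, j))) = Add(-4, Mul(Rational(5, 3), j)))
o = -39 (o = Add(-35, -4) = -39)
t = Rational(-110, 3) (t = Add(-39, Mul(-1, Add(-4, Mul(Rational(5, 3), 1)))) = Add(-39, Mul(-1, Add(-4, Rational(5, 3)))) = Add(-39, Mul(-1, Rational(-7, 3))) = Add(-39, Rational(7, 3)) = Rational(-110, 3) ≈ -36.667)
Add(Mul(t, Add(Add(137, -504), 178)), -942) = Add(Mul(Rational(-110, 3), Add(Add(137, -504), 178)), -942) = Add(Mul(Rational(-110, 3), Add(-367, 178)), -942) = Add(Mul(Rational(-110, 3), -189), -942) = Add(6930, -942) = 5988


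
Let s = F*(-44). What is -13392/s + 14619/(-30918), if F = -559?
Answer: -64468565/63371594 ≈ -1.0173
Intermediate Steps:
s = 24596 (s = -559*(-44) = 24596)
-13392/s + 14619/(-30918) = -13392/24596 + 14619/(-30918) = -13392*1/24596 + 14619*(-1/30918) = -3348/6149 - 4873/10306 = -64468565/63371594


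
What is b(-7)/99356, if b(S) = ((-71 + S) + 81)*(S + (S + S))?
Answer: -63/99356 ≈ -0.00063408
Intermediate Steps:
b(S) = 3*S*(10 + S) (b(S) = (10 + S)*(S + 2*S) = (10 + S)*(3*S) = 3*S*(10 + S))
b(-7)/99356 = (3*(-7)*(10 - 7))/99356 = (3*(-7)*3)*(1/99356) = -63*1/99356 = -63/99356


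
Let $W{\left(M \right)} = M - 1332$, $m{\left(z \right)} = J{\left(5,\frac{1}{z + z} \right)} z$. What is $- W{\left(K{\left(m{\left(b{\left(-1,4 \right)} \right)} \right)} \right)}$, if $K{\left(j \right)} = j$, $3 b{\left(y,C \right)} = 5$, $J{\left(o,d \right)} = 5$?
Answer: $\frac{3971}{3} \approx 1323.7$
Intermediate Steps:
$b{\left(y,C \right)} = \frac{5}{3}$ ($b{\left(y,C \right)} = \frac{1}{3} \cdot 5 = \frac{5}{3}$)
$m{\left(z \right)} = 5 z$
$W{\left(M \right)} = -1332 + M$ ($W{\left(M \right)} = M - 1332 = -1332 + M$)
$- W{\left(K{\left(m{\left(b{\left(-1,4 \right)} \right)} \right)} \right)} = - (-1332 + 5 \cdot \frac{5}{3}) = - (-1332 + \frac{25}{3}) = \left(-1\right) \left(- \frac{3971}{3}\right) = \frac{3971}{3}$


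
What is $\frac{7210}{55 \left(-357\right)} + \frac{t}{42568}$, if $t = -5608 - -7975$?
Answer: $- \frac{437713}{1404744} \approx -0.3116$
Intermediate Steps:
$t = 2367$ ($t = -5608 + 7975 = 2367$)
$\frac{7210}{55 \left(-357\right)} + \frac{t}{42568} = \frac{7210}{55 \left(-357\right)} + \frac{2367}{42568} = \frac{7210}{-19635} + 2367 \cdot \frac{1}{42568} = 7210 \left(- \frac{1}{19635}\right) + \frac{2367}{42568} = - \frac{206}{561} + \frac{2367}{42568} = - \frac{437713}{1404744}$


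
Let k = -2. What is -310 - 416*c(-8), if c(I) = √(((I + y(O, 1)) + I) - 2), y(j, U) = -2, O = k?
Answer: -310 - 832*I*√5 ≈ -310.0 - 1860.4*I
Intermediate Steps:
O = -2
c(I) = √(-4 + 2*I) (c(I) = √(((I - 2) + I) - 2) = √(((-2 + I) + I) - 2) = √((-2 + 2*I) - 2) = √(-4 + 2*I))
-310 - 416*c(-8) = -310 - 416*√(-4 + 2*(-8)) = -310 - 416*√(-4 - 16) = -310 - 832*I*√5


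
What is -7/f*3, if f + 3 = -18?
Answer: 1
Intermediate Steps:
f = -21 (f = -3 - 18 = -21)
-7/f*3 = -7/(-21)*3 = -7*(-1/21)*3 = (1/3)*3 = 1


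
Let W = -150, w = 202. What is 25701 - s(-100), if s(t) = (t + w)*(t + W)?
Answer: 51201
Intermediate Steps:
s(t) = (-150 + t)*(202 + t) (s(t) = (t + 202)*(t - 150) = (202 + t)*(-150 + t) = (-150 + t)*(202 + t))
25701 - s(-100) = 25701 - (-30300 + (-100)² + 52*(-100)) = 25701 - (-30300 + 10000 - 5200) = 25701 - 1*(-25500) = 25701 + 25500 = 51201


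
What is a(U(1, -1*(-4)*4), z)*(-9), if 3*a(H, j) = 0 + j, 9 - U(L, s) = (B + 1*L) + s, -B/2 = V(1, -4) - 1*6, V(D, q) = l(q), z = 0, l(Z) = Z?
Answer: 0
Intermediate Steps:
V(D, q) = q
B = 20 (B = -2*(-4 - 1*6) = -2*(-4 - 6) = -2*(-10) = 20)
U(L, s) = -11 - L - s (U(L, s) = 9 - ((20 + 1*L) + s) = 9 - ((20 + L) + s) = 9 - (20 + L + s) = 9 + (-20 - L - s) = -11 - L - s)
a(H, j) = j/3 (a(H, j) = (0 + j)/3 = j/3)
a(U(1, -1*(-4)*4), z)*(-9) = ((1/3)*0)*(-9) = 0*(-9) = 0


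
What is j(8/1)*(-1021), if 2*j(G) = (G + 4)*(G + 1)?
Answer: -55134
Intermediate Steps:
j(G) = (1 + G)*(4 + G)/2 (j(G) = ((G + 4)*(G + 1))/2 = ((4 + G)*(1 + G))/2 = ((1 + G)*(4 + G))/2 = (1 + G)*(4 + G)/2)
j(8/1)*(-1021) = (2 + (8/1)**2/2 + 5*(8/1)/2)*(-1021) = (2 + (8*1)**2/2 + 5*(8*1)/2)*(-1021) = (2 + (1/2)*8**2 + (5/2)*8)*(-1021) = (2 + (1/2)*64 + 20)*(-1021) = (2 + 32 + 20)*(-1021) = 54*(-1021) = -55134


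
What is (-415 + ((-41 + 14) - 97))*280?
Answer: -150920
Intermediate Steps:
(-415 + ((-41 + 14) - 97))*280 = (-415 + (-27 - 97))*280 = (-415 - 124)*280 = -539*280 = -150920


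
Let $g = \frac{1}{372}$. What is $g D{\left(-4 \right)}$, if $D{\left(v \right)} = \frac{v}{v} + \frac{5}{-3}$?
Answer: $- \frac{1}{558} \approx -0.0017921$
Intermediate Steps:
$g = \frac{1}{372} \approx 0.0026882$
$D{\left(v \right)} = - \frac{2}{3}$ ($D{\left(v \right)} = 1 + 5 \left(- \frac{1}{3}\right) = 1 - \frac{5}{3} = - \frac{2}{3}$)
$g D{\left(-4 \right)} = \frac{1}{372} \left(- \frac{2}{3}\right) = - \frac{1}{558}$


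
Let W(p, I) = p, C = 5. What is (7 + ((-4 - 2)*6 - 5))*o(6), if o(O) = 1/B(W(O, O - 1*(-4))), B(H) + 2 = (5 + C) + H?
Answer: -17/7 ≈ -2.4286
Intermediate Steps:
B(H) = 8 + H (B(H) = -2 + ((5 + 5) + H) = -2 + (10 + H) = 8 + H)
o(O) = 1/(8 + O)
(7 + ((-4 - 2)*6 - 5))*o(6) = (7 + ((-4 - 2)*6 - 5))/(8 + 6) = (7 + (-6*6 - 5))/14 = (7 + (-36 - 5))*(1/14) = (7 - 41)*(1/14) = -34*1/14 = -17/7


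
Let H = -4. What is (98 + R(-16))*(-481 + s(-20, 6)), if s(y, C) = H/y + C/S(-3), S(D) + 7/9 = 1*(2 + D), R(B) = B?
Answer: -794047/20 ≈ -39702.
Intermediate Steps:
S(D) = 11/9 + D (S(D) = -7/9 + 1*(2 + D) = -7/9 + (2 + D) = 11/9 + D)
s(y, C) = -4/y - 9*C/16 (s(y, C) = -4/y + C/(11/9 - 3) = -4/y + C/(-16/9) = -4/y + C*(-9/16) = -4/y - 9*C/16)
(98 + R(-16))*(-481 + s(-20, 6)) = (98 - 16)*(-481 + (-4/(-20) - 9/16*6)) = 82*(-481 + (-4*(-1/20) - 27/8)) = 82*(-481 + (⅕ - 27/8)) = 82*(-481 - 127/40) = 82*(-19367/40) = -794047/20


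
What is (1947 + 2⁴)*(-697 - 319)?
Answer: -1994408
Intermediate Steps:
(1947 + 2⁴)*(-697 - 319) = (1947 + 16)*(-1016) = 1963*(-1016) = -1994408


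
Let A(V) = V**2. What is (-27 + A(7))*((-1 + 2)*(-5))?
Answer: -110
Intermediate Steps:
(-27 + A(7))*((-1 + 2)*(-5)) = (-27 + 7**2)*((-1 + 2)*(-5)) = (-27 + 49)*(1*(-5)) = 22*(-5) = -110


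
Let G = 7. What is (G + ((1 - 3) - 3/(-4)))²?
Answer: 529/16 ≈ 33.063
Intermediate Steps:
(G + ((1 - 3) - 3/(-4)))² = (7 + ((1 - 3) - 3/(-4)))² = (7 + (-2 - 3*(-¼)))² = (7 + (-2 + ¾))² = (7 - 5/4)² = (23/4)² = 529/16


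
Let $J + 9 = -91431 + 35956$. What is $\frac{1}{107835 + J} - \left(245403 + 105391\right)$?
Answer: $- \frac{18364416693}{52351} \approx -3.5079 \cdot 10^{5}$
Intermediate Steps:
$J = -55484$ ($J = -9 + \left(-91431 + 35956\right) = -9 - 55475 = -55484$)
$\frac{1}{107835 + J} - \left(245403 + 105391\right) = \frac{1}{107835 - 55484} - \left(245403 + 105391\right) = \frac{1}{52351} - 350794 = - \frac{18364416693}{52351}$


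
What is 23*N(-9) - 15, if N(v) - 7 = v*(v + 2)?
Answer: 1595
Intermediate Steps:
N(v) = 7 + v*(2 + v) (N(v) = 7 + v*(v + 2) = 7 + v*(2 + v))
23*N(-9) - 15 = 23*(7 + (-9)² + 2*(-9)) - 15 = 23*(7 + 81 - 18) - 15 = 23*70 - 15 = 1610 - 15 = 1595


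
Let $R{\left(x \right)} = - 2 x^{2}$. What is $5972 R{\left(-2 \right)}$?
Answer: $-47776$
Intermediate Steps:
$5972 R{\left(-2 \right)} = 5972 \left(- 2 \left(-2\right)^{2}\right) = 5972 \left(\left(-2\right) 4\right) = 5972 \left(-8\right) = -47776$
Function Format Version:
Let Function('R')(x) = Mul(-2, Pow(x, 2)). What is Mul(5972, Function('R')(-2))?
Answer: -47776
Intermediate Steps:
Mul(5972, Function('R')(-2)) = Mul(5972, Mul(-2, Pow(-2, 2))) = Mul(5972, Mul(-2, 4)) = Mul(5972, -8) = -47776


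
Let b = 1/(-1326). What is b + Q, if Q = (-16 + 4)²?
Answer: 190943/1326 ≈ 144.00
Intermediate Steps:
b = -1/1326 ≈ -0.00075415
Q = 144 (Q = (-12)² = 144)
b + Q = -1/1326 + 144 = 190943/1326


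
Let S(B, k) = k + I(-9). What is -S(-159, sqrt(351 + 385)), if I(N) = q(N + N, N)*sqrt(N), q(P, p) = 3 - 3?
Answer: -4*sqrt(46) ≈ -27.129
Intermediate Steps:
q(P, p) = 0
I(N) = 0 (I(N) = 0*sqrt(N) = 0)
S(B, k) = k (S(B, k) = k + 0 = k)
-S(-159, sqrt(351 + 385)) = -sqrt(351 + 385) = -sqrt(736) = -4*sqrt(46)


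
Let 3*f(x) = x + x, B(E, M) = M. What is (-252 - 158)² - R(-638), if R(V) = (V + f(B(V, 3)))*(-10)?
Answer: 161740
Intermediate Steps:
f(x) = 2*x/3 (f(x) = (x + x)/3 = (2*x)/3 = 2*x/3)
R(V) = -20 - 10*V (R(V) = (V + (⅔)*3)*(-10) = (V + 2)*(-10) = (2 + V)*(-10) = -20 - 10*V)
(-252 - 158)² - R(-638) = (-252 - 158)² - (-20 - 10*(-638)) = (-410)² - (-20 + 6380) = 168100 - 1*6360 = 168100 - 6360 = 161740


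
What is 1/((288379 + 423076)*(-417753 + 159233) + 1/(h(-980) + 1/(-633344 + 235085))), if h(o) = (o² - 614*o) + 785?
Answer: -622440982394/114482673424860947362141 ≈ -5.4370e-12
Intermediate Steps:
h(o) = 785 + o² - 614*o
1/((288379 + 423076)*(-417753 + 159233) + 1/(h(-980) + 1/(-633344 + 235085))) = 1/((288379 + 423076)*(-417753 + 159233) + 1/((785 + (-980)² - 614*(-980)) + 1/(-633344 + 235085))) = 1/(711455*(-258520) + 1/((785 + 960400 + 601720) + 1/(-398259))) = 1/(-183925346600 + 1/(1562905 - 1/398259)) = 1/(-183925346600 + 1/(622440982394/398259)) = 1/(-183925346600 + 398259/622440982394) = 1/(-114482673424860947362141/622440982394) = -622440982394/114482673424860947362141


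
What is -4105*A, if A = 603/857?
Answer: -2475315/857 ≈ -2888.3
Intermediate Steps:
A = 603/857 (A = 603*(1/857) = 603/857 ≈ 0.70362)
-4105*A = -4105*603/857 = -2475315/857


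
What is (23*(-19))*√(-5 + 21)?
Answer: -1748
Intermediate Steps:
(23*(-19))*√(-5 + 21) = -437*√16 = -437*4 = -1748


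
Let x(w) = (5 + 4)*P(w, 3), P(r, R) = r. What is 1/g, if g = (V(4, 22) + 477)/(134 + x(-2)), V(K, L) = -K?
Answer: 116/473 ≈ 0.24524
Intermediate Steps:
x(w) = 9*w (x(w) = (5 + 4)*w = 9*w)
g = 473/116 (g = (-1*4 + 477)/(134 + 9*(-2)) = (-4 + 477)/(134 - 18) = 473/116 ≈ 4.0776)
1/g = 1/(473/116) = 116/473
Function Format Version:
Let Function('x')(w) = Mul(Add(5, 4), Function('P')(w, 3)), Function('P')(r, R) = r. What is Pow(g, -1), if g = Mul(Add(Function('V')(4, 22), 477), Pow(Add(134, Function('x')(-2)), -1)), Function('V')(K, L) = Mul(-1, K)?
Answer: Rational(116, 473) ≈ 0.24524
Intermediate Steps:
Function('x')(w) = Mul(9, w) (Function('x')(w) = Mul(Add(5, 4), w) = Mul(9, w))
g = Rational(473, 116) (g = Mul(Add(Mul(-1, 4), 477), Pow(Add(134, Mul(9, -2)), -1)) = Mul(Add(-4, 477), Pow(Add(134, -18), -1)) = Mul(473, Pow(116, -1)) = Mul(473, Rational(1, 116)) = Rational(473, 116) ≈ 4.0776)
Pow(g, -1) = Pow(Rational(473, 116), -1) = Rational(116, 473)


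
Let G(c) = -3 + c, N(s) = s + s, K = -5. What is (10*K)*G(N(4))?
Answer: -250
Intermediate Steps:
N(s) = 2*s
(10*K)*G(N(4)) = (10*(-5))*(-3 + 2*4) = -50*(-3 + 8) = -50*5 = -250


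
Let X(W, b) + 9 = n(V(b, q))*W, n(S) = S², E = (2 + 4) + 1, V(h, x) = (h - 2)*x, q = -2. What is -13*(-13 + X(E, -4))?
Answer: -12818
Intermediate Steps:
V(h, x) = x*(-2 + h) (V(h, x) = (-2 + h)*x = x*(-2 + h))
E = 7 (E = 6 + 1 = 7)
X(W, b) = -9 + W*(4 - 2*b)² (X(W, b) = -9 + (-2*(-2 + b))²*W = -9 + (4 - 2*b)²*W = -9 + W*(4 - 2*b)²)
-13*(-13 + X(E, -4)) = -13*(-13 + (-9 + 4*7*(2 - 1*(-4))²)) = -13*(-13 + (-9 + 4*7*(2 + 4)²)) = -13*(-13 + (-9 + 4*7*6²)) = -13*(-13 + (-9 + 4*7*36)) = -13*(-13 + (-9 + 1008)) = -13*(-13 + 999) = -13*986 = -12818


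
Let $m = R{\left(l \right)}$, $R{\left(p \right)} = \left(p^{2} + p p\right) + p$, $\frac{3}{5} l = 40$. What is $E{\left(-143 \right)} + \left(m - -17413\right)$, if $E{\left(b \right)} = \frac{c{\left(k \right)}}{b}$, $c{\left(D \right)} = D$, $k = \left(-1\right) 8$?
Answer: $\frac{33936403}{1287} \approx 26369.0$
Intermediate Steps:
$l = \frac{200}{3}$ ($l = \frac{5}{3} \cdot 40 = \frac{200}{3} \approx 66.667$)
$R{\left(p \right)} = p + 2 p^{2}$ ($R{\left(p \right)} = \left(p^{2} + p^{2}\right) + p = 2 p^{2} + p = p + 2 p^{2}$)
$k = -8$
$m = \frac{80600}{9}$ ($m = \frac{200 \left(1 + 2 \cdot \frac{200}{3}\right)}{3} = \frac{200 \left(1 + \frac{400}{3}\right)}{3} = \frac{200}{3} \cdot \frac{403}{3} = \frac{80600}{9} \approx 8955.6$)
$E{\left(b \right)} = - \frac{8}{b}$
$E{\left(-143 \right)} + \left(m - -17413\right) = - \frac{8}{-143} + \left(\frac{80600}{9} - -17413\right) = \left(-8\right) \left(- \frac{1}{143}\right) + \left(\frac{80600}{9} + 17413\right) = \frac{8}{143} + \frac{237317}{9} = \frac{33936403}{1287}$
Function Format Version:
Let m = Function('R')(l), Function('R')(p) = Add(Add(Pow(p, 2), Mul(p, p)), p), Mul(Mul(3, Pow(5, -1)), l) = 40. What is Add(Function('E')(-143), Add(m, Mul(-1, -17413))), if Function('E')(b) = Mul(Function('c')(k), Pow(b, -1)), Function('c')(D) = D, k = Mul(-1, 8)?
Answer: Rational(33936403, 1287) ≈ 26369.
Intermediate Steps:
l = Rational(200, 3) (l = Mul(Rational(5, 3), 40) = Rational(200, 3) ≈ 66.667)
Function('R')(p) = Add(p, Mul(2, Pow(p, 2))) (Function('R')(p) = Add(Add(Pow(p, 2), Pow(p, 2)), p) = Add(Mul(2, Pow(p, 2)), p) = Add(p, Mul(2, Pow(p, 2))))
k = -8
m = Rational(80600, 9) (m = Mul(Rational(200, 3), Add(1, Mul(2, Rational(200, 3)))) = Mul(Rational(200, 3), Add(1, Rational(400, 3))) = Mul(Rational(200, 3), Rational(403, 3)) = Rational(80600, 9) ≈ 8955.6)
Function('E')(b) = Mul(-8, Pow(b, -1))
Add(Function('E')(-143), Add(m, Mul(-1, -17413))) = Add(Mul(-8, Pow(-143, -1)), Add(Rational(80600, 9), Mul(-1, -17413))) = Add(Mul(-8, Rational(-1, 143)), Add(Rational(80600, 9), 17413)) = Add(Rational(8, 143), Rational(237317, 9)) = Rational(33936403, 1287)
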